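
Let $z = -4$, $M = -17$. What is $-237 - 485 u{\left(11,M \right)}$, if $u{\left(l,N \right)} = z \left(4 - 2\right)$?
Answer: $3643$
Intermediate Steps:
$u{\left(l,N \right)} = -8$ ($u{\left(l,N \right)} = - 4 \left(4 - 2\right) = \left(-4\right) 2 = -8$)
$-237 - 485 u{\left(11,M \right)} = -237 - -3880 = -237 + 3880 = 3643$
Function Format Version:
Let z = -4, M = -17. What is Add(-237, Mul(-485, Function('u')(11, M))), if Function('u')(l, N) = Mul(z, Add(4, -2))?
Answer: 3643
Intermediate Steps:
Function('u')(l, N) = -8 (Function('u')(l, N) = Mul(-4, Add(4, -2)) = Mul(-4, 2) = -8)
Add(-237, Mul(-485, Function('u')(11, M))) = Add(-237, Mul(-485, -8)) = Add(-237, 3880) = 3643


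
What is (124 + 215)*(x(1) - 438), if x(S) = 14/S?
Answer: -143736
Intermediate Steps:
(124 + 215)*(x(1) - 438) = (124 + 215)*(14/1 - 438) = 339*(14*1 - 438) = 339*(14 - 438) = 339*(-424) = -143736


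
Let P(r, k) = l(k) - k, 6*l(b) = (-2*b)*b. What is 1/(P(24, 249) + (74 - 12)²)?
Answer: -1/17072 ≈ -5.8575e-5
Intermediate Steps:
l(b) = -b²/3 (l(b) = ((-2*b)*b)/6 = (-2*b²)/6 = -b²/3)
P(r, k) = -k - k²/3 (P(r, k) = -k²/3 - k = -k - k²/3)
1/(P(24, 249) + (74 - 12)²) = 1/((⅓)*249*(-3 - 1*249) + (74 - 12)²) = 1/((⅓)*249*(-3 - 249) + 62²) = 1/((⅓)*249*(-252) + 3844) = 1/(-20916 + 3844) = 1/(-17072) = -1/17072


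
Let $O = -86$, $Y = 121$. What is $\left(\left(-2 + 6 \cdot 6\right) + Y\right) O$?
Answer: $-13330$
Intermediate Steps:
$\left(\left(-2 + 6 \cdot 6\right) + Y\right) O = \left(\left(-2 + 6 \cdot 6\right) + 121\right) \left(-86\right) = \left(\left(-2 + 36\right) + 121\right) \left(-86\right) = \left(34 + 121\right) \left(-86\right) = 155 \left(-86\right) = -13330$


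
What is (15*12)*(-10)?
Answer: -1800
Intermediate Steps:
(15*12)*(-10) = 180*(-10) = -1800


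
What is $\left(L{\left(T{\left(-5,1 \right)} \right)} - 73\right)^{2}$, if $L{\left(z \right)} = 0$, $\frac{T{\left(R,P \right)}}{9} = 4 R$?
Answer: $5329$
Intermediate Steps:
$T{\left(R,P \right)} = 36 R$ ($T{\left(R,P \right)} = 9 \cdot 4 R = 36 R$)
$\left(L{\left(T{\left(-5,1 \right)} \right)} - 73\right)^{2} = \left(0 - 73\right)^{2} = \left(-73\right)^{2} = 5329$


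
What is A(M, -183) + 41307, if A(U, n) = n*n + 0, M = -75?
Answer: 74796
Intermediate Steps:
A(U, n) = n² (A(U, n) = n² + 0 = n²)
A(M, -183) + 41307 = (-183)² + 41307 = 33489 + 41307 = 74796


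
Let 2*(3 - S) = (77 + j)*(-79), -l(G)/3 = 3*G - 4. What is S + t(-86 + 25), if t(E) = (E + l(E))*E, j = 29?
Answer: -26310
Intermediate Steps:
l(G) = 12 - 9*G (l(G) = -3*(3*G - 4) = -3*(-4 + 3*G) = 12 - 9*G)
t(E) = E*(12 - 8*E) (t(E) = (E + (12 - 9*E))*E = (12 - 8*E)*E = E*(12 - 8*E))
S = 4190 (S = 3 - (77 + 29)*(-79)/2 = 3 - 53*(-79) = 3 - 1/2*(-8374) = 3 + 4187 = 4190)
S + t(-86 + 25) = 4190 + 4*(-86 + 25)*(3 - 2*(-86 + 25)) = 4190 + 4*(-61)*(3 - 2*(-61)) = 4190 + 4*(-61)*(3 + 122) = 4190 + 4*(-61)*125 = 4190 - 30500 = -26310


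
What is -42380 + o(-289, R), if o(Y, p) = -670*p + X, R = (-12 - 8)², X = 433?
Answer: -309947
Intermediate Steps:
R = 400 (R = (-20)² = 400)
o(Y, p) = 433 - 670*p (o(Y, p) = -670*p + 433 = 433 - 670*p)
-42380 + o(-289, R) = -42380 + (433 - 670*400) = -42380 + (433 - 268000) = -42380 - 267567 = -309947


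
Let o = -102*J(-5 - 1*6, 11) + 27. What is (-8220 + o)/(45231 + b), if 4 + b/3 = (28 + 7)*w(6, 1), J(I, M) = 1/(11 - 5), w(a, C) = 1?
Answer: -4105/22662 ≈ -0.18114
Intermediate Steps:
J(I, M) = ⅙ (J(I, M) = 1/6 = ⅙)
o = 10 (o = -102*⅙ + 27 = -17 + 27 = 10)
b = 93 (b = -12 + 3*((28 + 7)*1) = -12 + 3*(35*1) = -12 + 3*35 = -12 + 105 = 93)
(-8220 + o)/(45231 + b) = (-8220 + 10)/(45231 + 93) = -8210/45324 = -8210*1/45324 = -4105/22662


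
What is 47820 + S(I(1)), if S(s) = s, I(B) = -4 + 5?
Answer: 47821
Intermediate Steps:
I(B) = 1
47820 + S(I(1)) = 47820 + 1 = 47821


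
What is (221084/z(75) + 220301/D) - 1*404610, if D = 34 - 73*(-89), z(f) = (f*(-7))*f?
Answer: -4954358023999/12245625 ≈ -4.0458e+5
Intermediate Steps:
z(f) = -7*f**2 (z(f) = (-7*f)*f = -7*f**2)
D = 6531 (D = 34 + 6497 = 6531)
(221084/z(75) + 220301/D) - 1*404610 = (221084/((-7*75**2)) + 220301/6531) - 1*404610 = (221084/((-7*5625)) + 220301*(1/6531)) - 404610 = (221084/(-39375) + 220301/6531) - 404610 = (221084*(-1/39375) + 220301/6531) - 404610 = (-221084/39375 + 220301/6531) - 404610 = 344307251/12245625 - 404610 = -4954358023999/12245625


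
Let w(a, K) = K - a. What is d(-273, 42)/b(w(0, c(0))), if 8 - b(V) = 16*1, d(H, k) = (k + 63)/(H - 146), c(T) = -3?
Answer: 105/3352 ≈ 0.031325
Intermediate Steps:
d(H, k) = (63 + k)/(-146 + H)
b(V) = -8 (b(V) = 8 - 16 = -8)
d(-273, 42)/b(w(0, c(0))) = ((63 + 42)/(-146 - 273))/(-8) = (105/(-419))*(-⅛) = -1/419*105*(-⅛) = -105/419*(-⅛) = 105/3352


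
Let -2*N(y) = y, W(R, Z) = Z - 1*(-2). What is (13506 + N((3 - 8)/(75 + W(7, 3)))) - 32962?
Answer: -622591/32 ≈ -19456.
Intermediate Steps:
W(R, Z) = 2 + Z (W(R, Z) = Z + 2 = 2 + Z)
N(y) = -y/2
(13506 + N((3 - 8)/(75 + W(7, 3)))) - 32962 = (13506 - (3 - 8)/(2*(75 + (2 + 3)))) - 32962 = (13506 - (-5)/(2*(75 + 5))) - 32962 = (13506 - (-5)/(2*80)) - 32962 = (13506 - ½*(-1/16)) - 32962 = (13506 + 1/32) - 32962 = 432193/32 - 32962 = -622591/32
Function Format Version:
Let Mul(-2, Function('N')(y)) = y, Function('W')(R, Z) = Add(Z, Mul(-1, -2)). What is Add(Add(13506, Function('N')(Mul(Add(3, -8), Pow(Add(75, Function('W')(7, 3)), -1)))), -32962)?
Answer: Rational(-622591, 32) ≈ -19456.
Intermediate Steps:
Function('W')(R, Z) = Add(2, Z) (Function('W')(R, Z) = Add(Z, 2) = Add(2, Z))
Function('N')(y) = Mul(Rational(-1, 2), y)
Add(Add(13506, Function('N')(Mul(Add(3, -8), Pow(Add(75, Function('W')(7, 3)), -1)))), -32962) = Add(Add(13506, Mul(Rational(-1, 2), Mul(Add(3, -8), Pow(Add(75, Add(2, 3)), -1)))), -32962) = Add(Add(13506, Mul(Rational(-1, 2), Mul(-5, Pow(Add(75, 5), -1)))), -32962) = Add(Add(13506, Mul(Rational(-1, 2), Mul(-5, Pow(80, -1)))), -32962) = Add(Add(13506, Mul(Rational(-1, 2), Mul(-5, Rational(1, 80)))), -32962) = Add(Add(13506, Mul(Rational(-1, 2), Rational(-1, 16))), -32962) = Add(Add(13506, Rational(1, 32)), -32962) = Add(Rational(432193, 32), -32962) = Rational(-622591, 32)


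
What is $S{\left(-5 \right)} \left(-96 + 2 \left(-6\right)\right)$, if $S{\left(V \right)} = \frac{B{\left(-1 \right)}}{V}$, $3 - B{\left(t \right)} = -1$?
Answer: $\frac{432}{5} \approx 86.4$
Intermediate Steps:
$B{\left(t \right)} = 4$ ($B{\left(t \right)} = 3 - -1 = 3 + 1 = 4$)
$S{\left(V \right)} = \frac{4}{V}$
$S{\left(-5 \right)} \left(-96 + 2 \left(-6\right)\right) = \frac{4}{-5} \left(-96 + 2 \left(-6\right)\right) = 4 \left(- \frac{1}{5}\right) \left(-96 - 12\right) = \left(- \frac{4}{5}\right) \left(-108\right) = \frac{432}{5}$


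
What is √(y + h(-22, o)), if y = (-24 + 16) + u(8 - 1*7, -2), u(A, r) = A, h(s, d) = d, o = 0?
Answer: I*√7 ≈ 2.6458*I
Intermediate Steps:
y = -7 (y = (-24 + 16) + (8 - 1*7) = -8 + (8 - 7) = -8 + 1 = -7)
√(y + h(-22, o)) = √(-7 + 0) = √(-7) = I*√7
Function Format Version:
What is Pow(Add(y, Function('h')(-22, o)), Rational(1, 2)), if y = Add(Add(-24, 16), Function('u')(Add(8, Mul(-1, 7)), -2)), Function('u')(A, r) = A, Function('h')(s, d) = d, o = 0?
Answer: Mul(I, Pow(7, Rational(1, 2))) ≈ Mul(2.6458, I)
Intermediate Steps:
y = -7 (y = Add(Add(-24, 16), Add(8, Mul(-1, 7))) = Add(-8, Add(8, -7)) = Add(-8, 1) = -7)
Pow(Add(y, Function('h')(-22, o)), Rational(1, 2)) = Pow(Add(-7, 0), Rational(1, 2)) = Pow(-7, Rational(1, 2)) = Mul(I, Pow(7, Rational(1, 2)))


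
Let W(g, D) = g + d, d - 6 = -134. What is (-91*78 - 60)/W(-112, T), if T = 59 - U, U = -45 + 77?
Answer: 1193/40 ≈ 29.825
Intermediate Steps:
d = -128 (d = 6 - 134 = -128)
U = 32
T = 27 (T = 59 - 1*32 = 59 - 32 = 27)
W(g, D) = -128 + g (W(g, D) = g - 128 = -128 + g)
(-91*78 - 60)/W(-112, T) = (-91*78 - 60)/(-128 - 112) = (-7098 - 60)/(-240) = -7158*(-1/240) = 1193/40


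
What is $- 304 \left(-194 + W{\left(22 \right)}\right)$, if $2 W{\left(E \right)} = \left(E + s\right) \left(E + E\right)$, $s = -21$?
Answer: $52288$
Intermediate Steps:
$W{\left(E \right)} = E \left(-21 + E\right)$ ($W{\left(E \right)} = \frac{\left(E - 21\right) \left(E + E\right)}{2} = \frac{\left(-21 + E\right) 2 E}{2} = \frac{2 E \left(-21 + E\right)}{2} = E \left(-21 + E\right)$)
$- 304 \left(-194 + W{\left(22 \right)}\right) = - 304 \left(-194 + 22 \left(-21 + 22\right)\right) = - 304 \left(-194 + 22 \cdot 1\right) = - 304 \left(-194 + 22\right) = \left(-304\right) \left(-172\right) = 52288$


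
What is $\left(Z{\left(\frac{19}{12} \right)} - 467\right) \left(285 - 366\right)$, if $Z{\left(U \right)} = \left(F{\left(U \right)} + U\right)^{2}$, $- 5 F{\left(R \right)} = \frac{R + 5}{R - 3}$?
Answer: $\frac{4313680479}{115600} \approx 37316.0$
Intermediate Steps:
$F{\left(R \right)} = - \frac{5 + R}{5 \left(-3 + R\right)}$ ($F{\left(R \right)} = - \frac{\left(R + 5\right) \frac{1}{R - 3}}{5} = - \frac{\left(5 + R\right) \frac{1}{-3 + R}}{5} = - \frac{\frac{1}{-3 + R} \left(5 + R\right)}{5} = - \frac{5 + R}{5 \left(-3 + R\right)}$)
$Z{\left(U \right)} = \left(U + \frac{-5 - U}{5 \left(-3 + U\right)}\right)^{2}$ ($Z{\left(U \right)} = \left(\frac{-5 - U}{5 \left(-3 + U\right)} + U\right)^{2} = \left(U + \frac{-5 - U}{5 \left(-3 + U\right)}\right)^{2}$)
$\left(Z{\left(\frac{19}{12} \right)} - 467\right) \left(285 - 366\right) = \left(\frac{\left(-5 - \frac{19}{12} + 5 \cdot \frac{19}{12} \left(-3 + \frac{19}{12}\right)\right)^{2}}{25 \left(-3 + \frac{19}{12}\right)^{2}} - 467\right) \left(285 - 366\right) = \left(\frac{\left(-5 - 19 \cdot \frac{1}{12} + 5 \cdot 19 \cdot \frac{1}{12} \left(-3 + 19 \cdot \frac{1}{12}\right)\right)^{2}}{25 \left(-3 + 19 \cdot \frac{1}{12}\right)^{2}} - 467\right) \left(-81\right) = \left(\frac{\left(-5 - \frac{19}{12} + 5 \cdot \frac{19}{12} \left(-3 + \frac{19}{12}\right)\right)^{2}}{25 \left(-3 + \frac{19}{12}\right)^{2}} - 467\right) \left(-81\right) = \left(\frac{\left(-5 - \frac{19}{12} + 5 \cdot \frac{19}{12} \left(- \frac{17}{12}\right)\right)^{2}}{25 \cdot \frac{289}{144}} - 467\right) \left(-81\right) = \left(\frac{1}{25} \cdot \frac{144}{289} \left(-5 - \frac{19}{12} - \frac{1615}{144}\right)^{2} - 467\right) \left(-81\right) = \left(\frac{1}{25} \cdot \frac{144}{289} \left(- \frac{2563}{144}\right)^{2} - 467\right) \left(-81\right) = \left(\frac{1}{25} \cdot \frac{144}{289} \cdot \frac{6568969}{20736} - 467\right) \left(-81\right) = \left(\frac{6568969}{1040400} - 467\right) \left(-81\right) = \left(- \frac{479297831}{1040400}\right) \left(-81\right) = \frac{4313680479}{115600}$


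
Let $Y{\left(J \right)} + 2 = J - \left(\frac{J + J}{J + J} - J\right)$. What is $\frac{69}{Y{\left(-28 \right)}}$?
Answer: $- \frac{69}{59} \approx -1.1695$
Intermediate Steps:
$Y{\left(J \right)} = -3 + 2 J$ ($Y{\left(J \right)} = -2 + \left(J - \left(\frac{J + J}{J + J} - J\right)\right) = -2 + \left(J - \left(\frac{2 J}{2 J} - J\right)\right) = -2 - \left(- 2 J + 2 J \frac{1}{2 J}\right) = -2 + \left(J - \left(1 - J\right)\right) = -2 + \left(J + \left(-1 + J\right)\right) = -2 + \left(-1 + 2 J\right) = -3 + 2 J$)
$\frac{69}{Y{\left(-28 \right)}} = \frac{69}{-3 + 2 \left(-28\right)} = \frac{69}{-3 - 56} = \frac{69}{-59} = 69 \left(- \frac{1}{59}\right) = - \frac{69}{59}$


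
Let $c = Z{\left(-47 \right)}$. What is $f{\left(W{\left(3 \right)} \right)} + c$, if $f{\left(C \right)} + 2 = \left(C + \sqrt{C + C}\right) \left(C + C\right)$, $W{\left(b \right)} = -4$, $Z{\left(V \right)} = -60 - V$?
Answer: $17 - 16 i \sqrt{2} \approx 17.0 - 22.627 i$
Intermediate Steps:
$c = -13$ ($c = -60 - -47 = -60 + 47 = -13$)
$f{\left(C \right)} = -2 + 2 C \left(C + \sqrt{2} \sqrt{C}\right)$ ($f{\left(C \right)} = -2 + \left(C + \sqrt{C + C}\right) \left(C + C\right) = -2 + \left(C + \sqrt{2 C}\right) 2 C = -2 + \left(C + \sqrt{2} \sqrt{C}\right) 2 C = -2 + 2 C \left(C + \sqrt{2} \sqrt{C}\right)$)
$f{\left(W{\left(3 \right)} \right)} + c = \left(-2 + 2 \left(-4\right)^{2} + 2 \sqrt{2} \left(-4\right)^{\frac{3}{2}}\right) - 13 = \left(-2 + 2 \cdot 16 + 2 \sqrt{2} \left(- 8 i\right)\right) - 13 = \left(-2 + 32 - 16 i \sqrt{2}\right) - 13 = \left(30 - 16 i \sqrt{2}\right) - 13 = 17 - 16 i \sqrt{2}$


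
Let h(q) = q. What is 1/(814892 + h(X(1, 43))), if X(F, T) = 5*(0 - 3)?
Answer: 1/814877 ≈ 1.2272e-6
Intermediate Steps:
X(F, T) = -15 (X(F, T) = 5*(-3) = -15)
1/(814892 + h(X(1, 43))) = 1/(814892 - 15) = 1/814877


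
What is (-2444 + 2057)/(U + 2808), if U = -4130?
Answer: 387/1322 ≈ 0.29274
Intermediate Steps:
(-2444 + 2057)/(U + 2808) = (-2444 + 2057)/(-4130 + 2808) = -387/(-1322) = -387*(-1/1322) = 387/1322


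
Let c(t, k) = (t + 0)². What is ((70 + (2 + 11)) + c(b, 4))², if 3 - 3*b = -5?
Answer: 657721/81 ≈ 8120.0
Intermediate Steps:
b = 8/3 (b = 1 - ⅓*(-5) = 1 + 5/3 = 8/3 ≈ 2.6667)
c(t, k) = t²
((70 + (2 + 11)) + c(b, 4))² = ((70 + (2 + 11)) + (8/3)²)² = ((70 + 13) + 64/9)² = (83 + 64/9)² = (811/9)² = 657721/81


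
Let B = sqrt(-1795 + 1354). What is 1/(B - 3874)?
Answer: -3874/15008317 - 21*I/15008317 ≈ -0.00025812 - 1.3992e-6*I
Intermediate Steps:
B = 21*I (B = sqrt(-441) = 21*I ≈ 21.0*I)
1/(B - 3874) = 1/(21*I - 3874) = 1/(-3874 + 21*I) = (-3874 - 21*I)/15008317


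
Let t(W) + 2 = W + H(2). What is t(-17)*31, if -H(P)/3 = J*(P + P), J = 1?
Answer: -961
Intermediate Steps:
H(P) = -6*P (H(P) = -3*(P + P) = -3*2*P = -6*P)
t(W) = -14 + W (t(W) = -2 + (W - 6*2) = -2 + (W - 12) = -2 + (-12 + W) = -14 + W)
t(-17)*31 = (-14 - 17)*31 = -31*31 = -961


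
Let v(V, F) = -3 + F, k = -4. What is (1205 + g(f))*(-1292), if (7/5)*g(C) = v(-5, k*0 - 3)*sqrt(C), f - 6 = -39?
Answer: -1556860 + 38760*I*sqrt(33)/7 ≈ -1.5569e+6 + 31808.0*I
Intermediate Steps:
f = -33 (f = 6 - 39 = -33)
g(C) = -30*sqrt(C)/7 (g(C) = 5*((-3 + (-4*0 - 3))*sqrt(C))/7 = 5*((-3 + (0 - 3))*sqrt(C))/7 = 5*((-3 - 3)*sqrt(C))/7 = 5*(-6*sqrt(C))/7 = -30*sqrt(C)/7)
(1205 + g(f))*(-1292) = (1205 - 30*I*sqrt(33)/7)*(-1292) = -1556860 + 38760*I*sqrt(33)/7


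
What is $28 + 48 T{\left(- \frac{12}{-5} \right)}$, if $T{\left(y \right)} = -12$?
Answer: $-548$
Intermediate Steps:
$28 + 48 T{\left(- \frac{12}{-5} \right)} = 28 + 48 \left(-12\right) = 28 - 576 = -548$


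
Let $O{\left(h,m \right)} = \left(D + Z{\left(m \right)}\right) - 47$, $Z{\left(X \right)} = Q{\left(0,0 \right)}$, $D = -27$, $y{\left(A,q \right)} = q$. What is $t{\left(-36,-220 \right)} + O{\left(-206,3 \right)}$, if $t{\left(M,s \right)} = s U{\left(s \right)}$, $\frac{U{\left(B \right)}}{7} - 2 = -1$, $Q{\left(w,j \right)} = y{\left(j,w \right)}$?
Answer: $-1614$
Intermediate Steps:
$Q{\left(w,j \right)} = w$
$U{\left(B \right)} = 7$ ($U{\left(B \right)} = 14 + 7 \left(-1\right) = 14 - 7 = 7$)
$Z{\left(X \right)} = 0$
$O{\left(h,m \right)} = -74$ ($O{\left(h,m \right)} = \left(-27 + 0\right) - 47 = -27 - 47 = -74$)
$t{\left(M,s \right)} = 7 s$ ($t{\left(M,s \right)} = s 7 = 7 s$)
$t{\left(-36,-220 \right)} + O{\left(-206,3 \right)} = 7 \left(-220\right) - 74 = -1540 - 74 = -1614$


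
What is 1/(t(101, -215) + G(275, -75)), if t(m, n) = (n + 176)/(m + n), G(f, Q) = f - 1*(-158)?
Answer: 38/16467 ≈ 0.0023076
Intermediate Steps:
G(f, Q) = 158 + f (G(f, Q) = f + 158 = 158 + f)
t(m, n) = (176 + n)/(m + n)
1/(t(101, -215) + G(275, -75)) = 1/((176 - 215)/(101 - 215) + (158 + 275)) = 1/(-39/(-114) + 433) = 1/(-1/114*(-39) + 433) = 1/(13/38 + 433) = 1/(16467/38) = 38/16467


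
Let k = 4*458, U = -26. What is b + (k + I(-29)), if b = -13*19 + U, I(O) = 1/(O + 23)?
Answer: 9353/6 ≈ 1558.8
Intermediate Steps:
I(O) = 1/(23 + O)
k = 1832
b = -273 (b = -13*19 - 26 = -247 - 26 = -273)
b + (k + I(-29)) = -273 + (1832 + 1/(23 - 29)) = -273 + (1832 + 1/(-6)) = -273 + (1832 - 1/6) = -273 + 10991/6 = 9353/6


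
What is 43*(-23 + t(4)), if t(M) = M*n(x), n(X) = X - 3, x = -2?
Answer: -1849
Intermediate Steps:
n(X) = -3 + X
t(M) = -5*M (t(M) = M*(-3 - 2) = M*(-5) = -5*M)
43*(-23 + t(4)) = 43*(-23 - 5*4) = 43*(-23 - 20) = 43*(-43) = -1849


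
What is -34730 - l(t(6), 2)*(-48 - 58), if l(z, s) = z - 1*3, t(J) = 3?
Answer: -34730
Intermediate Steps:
l(z, s) = -3 + z (l(z, s) = z - 3 = -3 + z)
-34730 - l(t(6), 2)*(-48 - 58) = -34730 - (-3 + 3)*(-48 - 58) = -34730 - 0*(-106) = -34730 - 1*0 = -34730 + 0 = -34730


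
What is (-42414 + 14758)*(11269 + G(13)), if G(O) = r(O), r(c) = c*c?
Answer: -316329328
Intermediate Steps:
r(c) = c²
G(O) = O²
(-42414 + 14758)*(11269 + G(13)) = (-42414 + 14758)*(11269 + 13²) = -27656*(11269 + 169) = -27656*11438 = -316329328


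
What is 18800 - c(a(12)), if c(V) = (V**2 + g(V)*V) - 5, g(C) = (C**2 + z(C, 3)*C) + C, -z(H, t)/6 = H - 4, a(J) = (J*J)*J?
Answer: 25721284981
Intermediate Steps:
a(J) = J**3 (a(J) = J**2*J = J**3)
z(H, t) = 24 - 6*H (z(H, t) = -6*(H - 4) = -6*(-4 + H) = 24 - 6*H)
g(C) = C + C**2 + C*(24 - 6*C) (g(C) = (C**2 + (24 - 6*C)*C) + C = (C**2 + C*(24 - 6*C)) + C = C + C**2 + C*(24 - 6*C))
c(V) = -5 + V**2 + 5*V**2*(5 - V) (c(V) = (V**2 + (5*V*(5 - V))*V) - 5 = (V**2 + 5*V**2*(5 - V)) - 5 = -5 + V**2 + 5*V**2*(5 - V))
18800 - c(a(12)) = 18800 - (-5 - 5*(12**3)**3 + 26*(12**3)**2) = 18800 - (-5 - 5*1728**3 + 26*1728**2) = 18800 - (-5 - 5*5159780352 + 26*2985984) = 18800 - (-5 - 25798901760 + 77635584) = 18800 - 1*(-25721266181) = 18800 + 25721266181 = 25721284981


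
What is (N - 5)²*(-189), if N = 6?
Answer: -189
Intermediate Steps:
(N - 5)²*(-189) = (6 - 5)²*(-189) = 1²*(-189) = 1*(-189) = -189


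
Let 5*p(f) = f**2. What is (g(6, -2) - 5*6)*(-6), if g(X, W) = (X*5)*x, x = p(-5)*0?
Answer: 180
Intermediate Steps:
p(f) = f**2/5
x = 0 (x = ((1/5)*(-5)**2)*0 = ((1/5)*25)*0 = 5*0 = 0)
g(X, W) = 0 (g(X, W) = (X*5)*0 = (5*X)*0 = 0)
(g(6, -2) - 5*6)*(-6) = (0 - 5*6)*(-6) = (0 - 30)*(-6) = -30*(-6) = 180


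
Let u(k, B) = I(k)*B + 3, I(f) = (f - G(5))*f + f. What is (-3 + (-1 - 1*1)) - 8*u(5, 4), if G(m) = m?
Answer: -189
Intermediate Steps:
I(f) = f + f*(-5 + f) (I(f) = (f - 1*5)*f + f = (f - 5)*f + f = (-5 + f)*f + f = f*(-5 + f) + f = f + f*(-5 + f))
u(k, B) = 3 + B*k*(-4 + k) (u(k, B) = (k*(-4 + k))*B + 3 = B*k*(-4 + k) + 3 = 3 + B*k*(-4 + k))
(-3 + (-1 - 1*1)) - 8*u(5, 4) = (-3 + (-1 - 1*1)) - 8*(3 + 4*5*(-4 + 5)) = (-3 + (-1 - 1)) - 8*(3 + 4*5*1) = (-3 - 2) - 8*(3 + 20) = -5 - 8*23 = -5 - 184 = -189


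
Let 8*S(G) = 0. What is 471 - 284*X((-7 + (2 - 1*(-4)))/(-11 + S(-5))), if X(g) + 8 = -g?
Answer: 30457/11 ≈ 2768.8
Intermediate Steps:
S(G) = 0 (S(G) = (1/8)*0 = 0)
X(g) = -8 - g
471 - 284*X((-7 + (2 - 1*(-4)))/(-11 + S(-5))) = 471 - 284*(-8 - (-7 + (2 - 1*(-4)))/(-11 + 0)) = 471 - 284*(-8 - (-7 + (2 + 4))/(-11)) = 471 - 284*(-8 - (-7 + 6)*(-1)/11) = 471 - 284*(-8 - (-1)*(-1)/11) = 471 - 284*(-8 - 1*1/11) = 471 - 284*(-8 - 1/11) = 471 - 284*(-89/11) = 471 + 25276/11 = 30457/11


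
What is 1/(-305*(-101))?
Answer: 1/30805 ≈ 3.2462e-5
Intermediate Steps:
1/(-305*(-101)) = 1/30805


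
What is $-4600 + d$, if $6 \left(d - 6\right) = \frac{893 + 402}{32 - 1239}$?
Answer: $- \frac{33271043}{7242} \approx -4594.2$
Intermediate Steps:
$d = \frac{42157}{7242}$ ($d = 6 + \frac{\left(893 + 402\right) \frac{1}{32 - 1239}}{6} = 6 + \frac{1295 \frac{1}{-1207}}{6} = 6 + \frac{1295 \left(- \frac{1}{1207}\right)}{6} = 6 + \frac{1}{6} \left(- \frac{1295}{1207}\right) = 6 - \frac{1295}{7242} = \frac{42157}{7242} \approx 5.8212$)
$-4600 + d = -4600 + \frac{42157}{7242} = - \frac{33271043}{7242}$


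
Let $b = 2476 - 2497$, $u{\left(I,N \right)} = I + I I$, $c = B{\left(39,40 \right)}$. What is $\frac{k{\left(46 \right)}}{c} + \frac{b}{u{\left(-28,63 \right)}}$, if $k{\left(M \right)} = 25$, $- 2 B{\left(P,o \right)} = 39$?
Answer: $- \frac{613}{468} \approx -1.3098$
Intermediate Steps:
$B{\left(P,o \right)} = - \frac{39}{2}$ ($B{\left(P,o \right)} = \left(- \frac{1}{2}\right) 39 = - \frac{39}{2}$)
$c = - \frac{39}{2} \approx -19.5$
$u{\left(I,N \right)} = I + I^{2}$
$b = -21$ ($b = 2476 - 2497 = -21$)
$\frac{k{\left(46 \right)}}{c} + \frac{b}{u{\left(-28,63 \right)}} = \frac{25}{- \frac{39}{2}} - \frac{21}{\left(-28\right) \left(1 - 28\right)} = 25 \left(- \frac{2}{39}\right) - \frac{21}{\left(-28\right) \left(-27\right)} = - \frac{50}{39} - \frac{21}{756} = - \frac{50}{39} - \frac{1}{36} = - \frac{613}{468}$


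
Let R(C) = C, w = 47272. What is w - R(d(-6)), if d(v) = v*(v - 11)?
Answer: 47170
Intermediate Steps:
d(v) = v*(-11 + v)
w - R(d(-6)) = 47272 - (-6)*(-11 - 6) = 47272 - (-6)*(-17) = 47272 - 1*102 = 47272 - 102 = 47170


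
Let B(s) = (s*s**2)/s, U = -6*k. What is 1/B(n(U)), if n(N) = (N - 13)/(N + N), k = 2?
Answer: 576/625 ≈ 0.92160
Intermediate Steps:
U = -12 (U = -6*2 = -12)
n(N) = (-13 + N)/(2*N) (n(N) = (-13 + N)/((2*N)) = (-13 + N)*(1/(2*N)) = (-13 + N)/(2*N))
B(s) = s**2 (B(s) = s**3/s = s**2)
1/B(n(U)) = 1/(((1/2)*(-13 - 12)/(-12))**2) = 1/(((1/2)*(-1/12)*(-25))**2) = 1/((25/24)**2) = 1/(625/576) = 576/625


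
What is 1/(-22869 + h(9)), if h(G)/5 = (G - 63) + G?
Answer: -1/23094 ≈ -4.3301e-5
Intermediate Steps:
h(G) = -315 + 10*G (h(G) = 5*((G - 63) + G) = 5*((-63 + G) + G) = 5*(-63 + 2*G) = -315 + 10*G)
1/(-22869 + h(9)) = 1/(-22869 + (-315 + 10*9)) = 1/(-22869 + (-315 + 90)) = 1/(-22869 - 225) = 1/(-23094) = -1/23094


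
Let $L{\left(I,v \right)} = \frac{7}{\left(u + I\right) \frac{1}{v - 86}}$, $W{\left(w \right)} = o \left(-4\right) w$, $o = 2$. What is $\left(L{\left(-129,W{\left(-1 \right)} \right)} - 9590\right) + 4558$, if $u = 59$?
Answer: $- \frac{25121}{5} \approx -5024.2$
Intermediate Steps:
$W{\left(w \right)} = - 8 w$ ($W{\left(w \right)} = 2 \left(-4\right) w = - 8 w$)
$L{\left(I,v \right)} = \frac{7 \left(-86 + v\right)}{59 + I}$ ($L{\left(I,v \right)} = \frac{7}{\left(59 + I\right) \frac{1}{v - 86}} = \frac{7}{\left(59 + I\right) \frac{1}{-86 + v}} = \frac{7}{\frac{1}{-86 + v} \left(59 + I\right)} = 7 \frac{-86 + v}{59 + I} = \frac{7 \left(-86 + v\right)}{59 + I}$)
$\left(L{\left(-129,W{\left(-1 \right)} \right)} - 9590\right) + 4558 = \left(\frac{7 \left(-86 - -8\right)}{59 - 129} - 9590\right) + 4558 = \left(\frac{7 \left(-86 + 8\right)}{-70} - 9590\right) + 4558 = \left(7 \left(- \frac{1}{70}\right) \left(-78\right) - 9590\right) + 4558 = \left(\frac{39}{5} - 9590\right) + 4558 = - \frac{47911}{5} + 4558 = - \frac{25121}{5}$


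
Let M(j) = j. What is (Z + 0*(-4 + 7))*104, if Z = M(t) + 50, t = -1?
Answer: 5096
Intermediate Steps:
Z = 49 (Z = -1 + 50 = 49)
(Z + 0*(-4 + 7))*104 = (49 + 0*(-4 + 7))*104 = (49 + 0*3)*104 = (49 + 0)*104 = 49*104 = 5096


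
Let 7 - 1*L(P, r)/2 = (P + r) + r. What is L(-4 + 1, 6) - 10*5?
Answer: -54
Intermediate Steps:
L(P, r) = 14 - 4*r - 2*P (L(P, r) = 14 - 2*((P + r) + r) = 14 - 2*(P + 2*r) = 14 + (-4*r - 2*P) = 14 - 4*r - 2*P)
L(-4 + 1, 6) - 10*5 = (14 - 4*6 - 2*(-4 + 1)) - 10*5 = (14 - 24 - 2*(-3)) - 50 = (14 - 24 + 6) - 50 = -4 - 50 = -54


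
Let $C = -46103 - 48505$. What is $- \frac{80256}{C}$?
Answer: $\frac{1672}{1971} \approx 0.8483$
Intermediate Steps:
$C = -94608$ ($C = -46103 - 48505 = -94608$)
$- \frac{80256}{C} = - \frac{80256}{-94608} = \left(-80256\right) \left(- \frac{1}{94608}\right) = \frac{1672}{1971}$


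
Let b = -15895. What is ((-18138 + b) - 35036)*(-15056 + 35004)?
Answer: -1377788412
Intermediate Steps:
((-18138 + b) - 35036)*(-15056 + 35004) = ((-18138 - 15895) - 35036)*(-15056 + 35004) = (-34033 - 35036)*19948 = -69069*19948 = -1377788412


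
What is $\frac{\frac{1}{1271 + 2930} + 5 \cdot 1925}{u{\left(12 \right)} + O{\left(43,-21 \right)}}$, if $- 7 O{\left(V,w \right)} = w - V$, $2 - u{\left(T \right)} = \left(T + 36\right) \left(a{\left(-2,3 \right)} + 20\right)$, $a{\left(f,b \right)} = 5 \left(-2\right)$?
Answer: $- \frac{141521191}{6893841} \approx -20.529$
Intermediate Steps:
$a{\left(f,b \right)} = -10$
$u{\left(T \right)} = -358 - 10 T$ ($u{\left(T \right)} = 2 - \left(T + 36\right) \left(-10 + 20\right) = 2 - \left(36 + T\right) 10 = 2 - \left(360 + 10 T\right) = -358 - 10 T$)
$O{\left(V,w \right)} = - \frac{w}{7} + \frac{V}{7}$ ($O{\left(V,w \right)} = - \frac{w - V}{7} = - \frac{w}{7} + \frac{V}{7}$)
$\frac{\frac{1}{1271 + 2930} + 5 \cdot 1925}{u{\left(12 \right)} + O{\left(43,-21 \right)}} = \frac{\frac{1}{1271 + 2930} + 5 \cdot 1925}{\left(-358 - 120\right) + \left(\left(- \frac{1}{7}\right) \left(-21\right) + \frac{1}{7} \cdot 43\right)} = \frac{\frac{1}{4201} + 9625}{\left(-358 - 120\right) + \left(3 + \frac{43}{7}\right)} = \frac{\frac{1}{4201} + 9625}{-478 + \frac{64}{7}} = \frac{40434626}{4201 \left(- \frac{3282}{7}\right)} = \frac{40434626}{4201} \left(- \frac{7}{3282}\right) = - \frac{141521191}{6893841}$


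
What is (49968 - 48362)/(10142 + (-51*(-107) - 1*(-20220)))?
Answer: 1606/35819 ≈ 0.044837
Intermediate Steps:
(49968 - 48362)/(10142 + (-51*(-107) - 1*(-20220))) = 1606/(10142 + (5457 + 20220)) = 1606/(10142 + 25677) = 1606/35819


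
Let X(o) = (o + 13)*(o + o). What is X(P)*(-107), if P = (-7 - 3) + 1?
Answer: 7704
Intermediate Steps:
P = -9 (P = -10 + 1 = -9)
X(o) = 2*o*(13 + o) (X(o) = (13 + o)*(2*o) = 2*o*(13 + o))
X(P)*(-107) = (2*(-9)*(13 - 9))*(-107) = (2*(-9)*4)*(-107) = -72*(-107) = 7704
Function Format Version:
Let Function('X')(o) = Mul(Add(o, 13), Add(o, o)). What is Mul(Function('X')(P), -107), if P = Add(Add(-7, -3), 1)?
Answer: 7704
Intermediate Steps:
P = -9 (P = Add(-10, 1) = -9)
Function('X')(o) = Mul(2, o, Add(13, o)) (Function('X')(o) = Mul(Add(13, o), Mul(2, o)) = Mul(2, o, Add(13, o)))
Mul(Function('X')(P), -107) = Mul(Mul(2, -9, Add(13, -9)), -107) = Mul(Mul(2, -9, 4), -107) = Mul(-72, -107) = 7704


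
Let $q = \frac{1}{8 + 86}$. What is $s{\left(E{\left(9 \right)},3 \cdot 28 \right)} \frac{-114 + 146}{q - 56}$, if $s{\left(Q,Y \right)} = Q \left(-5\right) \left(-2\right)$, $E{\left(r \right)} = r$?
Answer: $- \frac{270720}{5263} \approx -51.438$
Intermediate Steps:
$q = \frac{1}{94} \approx 0.010638$
$s{\left(Q,Y \right)} = 10 Q$ ($s{\left(Q,Y \right)} = - 5 Q \left(-2\right) = 10 Q$)
$s{\left(E{\left(9 \right)},3 \cdot 28 \right)} \frac{-114 + 146}{q - 56} = 10 \cdot 9 \frac{-114 + 146}{\frac{1}{94} - 56} = 90 \frac{32}{- \frac{5263}{94}} = 90 \cdot 32 \left(- \frac{94}{5263}\right) = 90 \left(- \frac{3008}{5263}\right) = - \frac{270720}{5263}$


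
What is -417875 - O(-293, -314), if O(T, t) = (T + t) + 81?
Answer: -417349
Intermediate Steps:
O(T, t) = 81 + T + t
-417875 - O(-293, -314) = -417875 - (81 - 293 - 314) = -417875 - 1*(-526) = -417875 + 526 = -417349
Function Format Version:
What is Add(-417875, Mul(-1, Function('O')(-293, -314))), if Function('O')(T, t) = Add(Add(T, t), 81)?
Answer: -417349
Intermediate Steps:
Function('O')(T, t) = Add(81, T, t)
Add(-417875, Mul(-1, Function('O')(-293, -314))) = Add(-417875, Mul(-1, Add(81, -293, -314))) = Add(-417875, Mul(-1, -526)) = Add(-417875, 526) = -417349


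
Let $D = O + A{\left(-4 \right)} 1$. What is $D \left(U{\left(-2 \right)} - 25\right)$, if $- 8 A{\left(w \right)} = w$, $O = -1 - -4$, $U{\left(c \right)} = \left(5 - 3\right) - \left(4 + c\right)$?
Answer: $- \frac{175}{2} \approx -87.5$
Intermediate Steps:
$U{\left(c \right)} = -2 - c$ ($U{\left(c \right)} = 2 - \left(4 + c\right) = -2 - c$)
$O = 3$ ($O = -1 + 4 = 3$)
$A{\left(w \right)} = - \frac{w}{8}$
$D = \frac{7}{2}$ ($D = 3 + \left(- \frac{1}{8}\right) \left(-4\right) 1 = 3 + \frac{1}{2} \cdot 1 = 3 + \frac{1}{2} = \frac{7}{2} \approx 3.5$)
$D \left(U{\left(-2 \right)} - 25\right) = \frac{7 \left(\left(-2 - -2\right) - 25\right)}{2} = \frac{7 \left(\left(-2 + 2\right) - 25\right)}{2} = \frac{7 \left(0 - 25\right)}{2} = \frac{7}{2} \left(-25\right) = - \frac{175}{2}$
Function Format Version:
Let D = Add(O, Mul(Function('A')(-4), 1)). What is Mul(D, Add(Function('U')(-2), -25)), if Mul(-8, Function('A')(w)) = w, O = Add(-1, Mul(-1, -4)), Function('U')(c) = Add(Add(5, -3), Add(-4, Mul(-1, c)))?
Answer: Rational(-175, 2) ≈ -87.500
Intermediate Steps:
Function('U')(c) = Add(-2, Mul(-1, c)) (Function('U')(c) = Add(2, Add(-4, Mul(-1, c))) = Add(-2, Mul(-1, c)))
O = 3 (O = Add(-1, 4) = 3)
Function('A')(w) = Mul(Rational(-1, 8), w)
D = Rational(7, 2) (D = Add(3, Mul(Mul(Rational(-1, 8), -4), 1)) = Add(3, Mul(Rational(1, 2), 1)) = Add(3, Rational(1, 2)) = Rational(7, 2) ≈ 3.5000)
Mul(D, Add(Function('U')(-2), -25)) = Mul(Rational(7, 2), Add(Add(-2, Mul(-1, -2)), -25)) = Mul(Rational(7, 2), Add(Add(-2, 2), -25)) = Mul(Rational(7, 2), Add(0, -25)) = Mul(Rational(7, 2), -25) = Rational(-175, 2)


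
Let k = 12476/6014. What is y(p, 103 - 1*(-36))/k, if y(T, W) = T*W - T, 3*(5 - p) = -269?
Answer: 19641724/3119 ≈ 6297.4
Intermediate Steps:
p = 284/3 (p = 5 - ⅓*(-269) = 5 + 269/3 = 284/3 ≈ 94.667)
y(T, W) = -T + T*W
k = 6238/3007 (k = 12476*(1/6014) = 6238/3007 ≈ 2.0745)
y(p, 103 - 1*(-36))/k = (284*(-1 + (103 - 1*(-36)))/3)/(6238/3007) = (284*(-1 + (103 + 36))/3)*(3007/6238) = (284*(-1 + 139)/3)*(3007/6238) = ((284/3)*138)*(3007/6238) = 13064*(3007/6238) = 19641724/3119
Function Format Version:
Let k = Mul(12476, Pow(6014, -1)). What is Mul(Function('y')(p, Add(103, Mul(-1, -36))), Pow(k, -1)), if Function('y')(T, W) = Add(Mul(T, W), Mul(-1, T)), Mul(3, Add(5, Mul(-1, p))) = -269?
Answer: Rational(19641724, 3119) ≈ 6297.4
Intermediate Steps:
p = Rational(284, 3) (p = Add(5, Mul(Rational(-1, 3), -269)) = Add(5, Rational(269, 3)) = Rational(284, 3) ≈ 94.667)
Function('y')(T, W) = Add(Mul(-1, T), Mul(T, W))
k = Rational(6238, 3007) (k = Mul(12476, Rational(1, 6014)) = Rational(6238, 3007) ≈ 2.0745)
Mul(Function('y')(p, Add(103, Mul(-1, -36))), Pow(k, -1)) = Mul(Mul(Rational(284, 3), Add(-1, Add(103, Mul(-1, -36)))), Pow(Rational(6238, 3007), -1)) = Mul(Mul(Rational(284, 3), Add(-1, Add(103, 36))), Rational(3007, 6238)) = Mul(Mul(Rational(284, 3), Add(-1, 139)), Rational(3007, 6238)) = Mul(Mul(Rational(284, 3), 138), Rational(3007, 6238)) = Mul(13064, Rational(3007, 6238)) = Rational(19641724, 3119)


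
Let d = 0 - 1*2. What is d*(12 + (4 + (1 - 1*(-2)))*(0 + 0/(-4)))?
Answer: -24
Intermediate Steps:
d = -2 (d = 0 - 2 = -2)
d*(12 + (4 + (1 - 1*(-2)))*(0 + 0/(-4))) = -2*(12 + (4 + (1 - 1*(-2)))*(0 + 0/(-4))) = -2*(12 + (4 + (1 + 2))*(0 + 0*(-¼))) = -2*(12 + (4 + 3)*(0 + 0)) = -2*(12 + 7*0) = -2*(12 + 0) = -2*12 = -24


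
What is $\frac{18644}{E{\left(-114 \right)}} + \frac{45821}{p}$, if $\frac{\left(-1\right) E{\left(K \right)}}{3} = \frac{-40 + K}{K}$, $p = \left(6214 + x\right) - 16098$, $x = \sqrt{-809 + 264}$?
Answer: $- \frac{34641605035064}{7522438077} - \frac{45821 i \sqrt{545}}{97694001} \approx -4605.1 - 0.01095 i$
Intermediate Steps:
$x = i \sqrt{545}$ ($x = \sqrt{-545} = i \sqrt{545} \approx 23.345 i$)
$p = -9884 + i \sqrt{545}$ ($p = \left(6214 + i \sqrt{545}\right) - 16098 = -9884 + i \sqrt{545} \approx -9884.0 + 23.345 i$)
$E{\left(K \right)} = - \frac{3 \left(-40 + K\right)}{K}$ ($E{\left(K \right)} = - 3 \frac{-40 + K}{K} = - \frac{3 \left(-40 + K\right)}{K}$)
$\frac{18644}{E{\left(-114 \right)}} + \frac{45821}{p} = \frac{18644}{-3 + \frac{120}{-114}} + \frac{45821}{-9884 + i \sqrt{545}} = \frac{18644}{-3 + 120 \left(- \frac{1}{114}\right)} + \frac{45821}{-9884 + i \sqrt{545}} = \frac{18644}{-3 - \frac{20}{19}} + \frac{45821}{-9884 + i \sqrt{545}} = \frac{18644}{- \frac{77}{19}} + \frac{45821}{-9884 + i \sqrt{545}} = 18644 \left(- \frac{19}{77}\right) + \frac{45821}{-9884 + i \sqrt{545}} = - \frac{354236}{77} + \frac{45821}{-9884 + i \sqrt{545}}$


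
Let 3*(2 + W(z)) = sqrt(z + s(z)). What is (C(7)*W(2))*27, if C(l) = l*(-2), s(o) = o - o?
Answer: 756 - 126*sqrt(2) ≈ 577.81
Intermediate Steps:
s(o) = 0
C(l) = -2*l
W(z) = -2 + sqrt(z)/3 (W(z) = -2 + sqrt(z + 0)/3 = -2 + sqrt(z)/3)
(C(7)*W(2))*27 = ((-2*7)*(-2 + sqrt(2)/3))*27 = -14*(-2 + sqrt(2)/3)*27 = (28 - 14*sqrt(2)/3)*27 = 756 - 126*sqrt(2)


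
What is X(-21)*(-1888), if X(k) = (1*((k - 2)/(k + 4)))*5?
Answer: -217120/17 ≈ -12772.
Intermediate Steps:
X(k) = 5*(-2 + k)/(4 + k) (X(k) = (1*((-2 + k)/(4 + k)))*5 = ((-2 + k)/(4 + k))*5 = 5*(-2 + k)/(4 + k))
X(-21)*(-1888) = (5*(-2 - 21)/(4 - 21))*(-1888) = (5*(-23)/(-17))*(-1888) = (5*(-1/17)*(-23))*(-1888) = (115/17)*(-1888) = -217120/17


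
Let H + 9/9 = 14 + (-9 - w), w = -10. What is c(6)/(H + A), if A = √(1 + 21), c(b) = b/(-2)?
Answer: -7/29 + √22/58 ≈ -0.16051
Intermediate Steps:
c(b) = -b/2 (c(b) = b*(-½) = -b/2)
A = √22 ≈ 4.6904
H = 14 (H = -1 + (14 + (-9 - 1*(-10))) = -1 + (14 + (-9 + 10)) = -1 + (14 + 1) = -1 + 15 = 14)
c(6)/(H + A) = (-½*6)/(14 + √22) = -3/(14 + √22)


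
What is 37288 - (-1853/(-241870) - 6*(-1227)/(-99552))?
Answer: 74820500668517/2006553520 ≈ 37288.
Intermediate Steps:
37288 - (-1853/(-241870) - 6*(-1227)/(-99552)) = 37288 - (-1853*(-1/241870) + 7362*(-1/99552)) = 37288 - (1853/241870 - 1227/16592) = 37288 - 1*(-133014757/2006553520) = 37288 + 133014757/2006553520 = 74820500668517/2006553520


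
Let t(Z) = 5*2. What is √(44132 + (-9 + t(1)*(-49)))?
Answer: √43633 ≈ 208.89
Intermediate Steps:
t(Z) = 10
√(44132 + (-9 + t(1)*(-49))) = √(44132 + (-9 + 10*(-49))) = √(44132 + (-9 - 490)) = √(44132 - 499) = √43633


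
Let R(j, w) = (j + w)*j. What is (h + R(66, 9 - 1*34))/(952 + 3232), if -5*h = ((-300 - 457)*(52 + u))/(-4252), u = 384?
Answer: 14299877/22237960 ≈ 0.64304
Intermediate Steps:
R(j, w) = j*(j + w)
h = -82513/5315 (h = -(-300 - 457)*(52 + 384)/(5*(-4252)) = -(-757*436)*(-1)/(5*4252) = -(-330052)*(-1)/(5*4252) = -⅕*82513/1063 = -82513/5315 ≈ -15.525)
(h + R(66, 9 - 1*34))/(952 + 3232) = (-82513/5315 + 66*(66 + (9 - 1*34)))/(952 + 3232) = (-82513/5315 + 66*(66 + (9 - 34)))/4184 = (-82513/5315 + 66*(66 - 25))*(1/4184) = (-82513/5315 + 66*41)*(1/4184) = (-82513/5315 + 2706)*(1/4184) = (14299877/5315)*(1/4184) = 14299877/22237960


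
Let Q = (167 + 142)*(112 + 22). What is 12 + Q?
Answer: 41418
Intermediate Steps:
Q = 41406 (Q = 309*134 = 41406)
12 + Q = 12 + 41406 = 41418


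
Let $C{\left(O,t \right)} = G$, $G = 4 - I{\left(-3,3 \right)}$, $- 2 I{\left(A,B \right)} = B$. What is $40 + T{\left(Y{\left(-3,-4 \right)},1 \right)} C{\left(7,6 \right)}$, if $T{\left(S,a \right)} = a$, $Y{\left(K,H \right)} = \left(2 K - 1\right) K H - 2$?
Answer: $\frac{91}{2} \approx 45.5$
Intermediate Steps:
$Y{\left(K,H \right)} = -2 + H K \left(-1 + 2 K\right)$ ($Y{\left(K,H \right)} = \left(-1 + 2 K\right) K H - 2 = K \left(-1 + 2 K\right) H - 2 = H K \left(-1 + 2 K\right) - 2 = -2 + H K \left(-1 + 2 K\right)$)
$I{\left(A,B \right)} = - \frac{B}{2}$
$G = \frac{11}{2}$ ($G = 4 - \left(- \frac{1}{2}\right) 3 = 4 - - \frac{3}{2} = 4 + \frac{3}{2} = \frac{11}{2} \approx 5.5$)
$C{\left(O,t \right)} = \frac{11}{2}$
$40 + T{\left(Y{\left(-3,-4 \right)},1 \right)} C{\left(7,6 \right)} = 40 + 1 \cdot \frac{11}{2} = 40 + \frac{11}{2} = \frac{91}{2}$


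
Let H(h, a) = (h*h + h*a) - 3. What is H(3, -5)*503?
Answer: -4527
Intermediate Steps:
H(h, a) = -3 + h**2 + a*h (H(h, a) = (h**2 + a*h) - 3 = -3 + h**2 + a*h)
H(3, -5)*503 = (-3 + 3**2 - 5*3)*503 = (-3 + 9 - 15)*503 = -9*503 = -4527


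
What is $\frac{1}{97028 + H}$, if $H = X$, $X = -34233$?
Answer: $\frac{1}{62795} \approx 1.5925 \cdot 10^{-5}$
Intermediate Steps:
$H = -34233$
$\frac{1}{97028 + H} = \frac{1}{97028 - 34233} = \frac{1}{62795}$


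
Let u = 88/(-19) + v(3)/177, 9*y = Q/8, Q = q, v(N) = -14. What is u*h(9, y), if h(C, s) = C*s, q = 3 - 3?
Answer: 0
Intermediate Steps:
q = 0
Q = 0
y = 0 (y = (0/8)/9 = (0*(1/8))/9 = (1/9)*0 = 0)
u = -15842/3363 (u = 88/(-19) - 14/177 = 88*(-1/19) - 14*1/177 = -88/19 - 14/177 = -15842/3363 ≈ -4.7107)
u*h(9, y) = -47526*0/1121 = -15842/3363*0 = 0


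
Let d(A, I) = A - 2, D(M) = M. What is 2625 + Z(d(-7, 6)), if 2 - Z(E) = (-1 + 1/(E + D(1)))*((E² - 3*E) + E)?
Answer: 21907/8 ≈ 2738.4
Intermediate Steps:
d(A, I) = -2 + A
Z(E) = 2 - (-1 + 1/(1 + E))*(E² - 2*E) (Z(E) = 2 - (-1 + 1/(E + 1))*((E² - 3*E) + E) = 2 - (-1 + 1/(1 + E))*(E² - 2*E))
2625 + Z(d(-7, 6)) = 2625 + (2 + (-2 - 7)³ - 2*(-2 - 7)² + 2*(-2 - 7))/(1 + (-2 - 7)) = 2625 + (2 + (-9)³ - 2*(-9)² + 2*(-9))/(1 - 9) = 2625 + (2 - 729 - 2*81 - 18)/(-8) = 2625 - (2 - 729 - 162 - 18)/8 = 2625 - ⅛*(-907) = 2625 + 907/8 = 21907/8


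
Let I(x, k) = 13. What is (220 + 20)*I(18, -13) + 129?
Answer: 3249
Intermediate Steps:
(220 + 20)*I(18, -13) + 129 = (220 + 20)*13 + 129 = 240*13 + 129 = 3120 + 129 = 3249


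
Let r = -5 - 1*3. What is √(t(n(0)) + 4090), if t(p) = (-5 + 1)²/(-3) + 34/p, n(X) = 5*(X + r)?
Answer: √3675435/30 ≈ 63.905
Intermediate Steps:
r = -8 (r = -5 - 3 = -8)
n(X) = -40 + 5*X (n(X) = 5*(X - 8) = 5*(-8 + X) = -40 + 5*X)
t(p) = -16/3 + 34/p (t(p) = (-4)²*(-⅓) + 34/p = 16*(-⅓) + 34/p = -16/3 + 34/p)
√(t(n(0)) + 4090) = √((-16/3 + 34/(-40 + 5*0)) + 4090) = √((-16/3 + 34/(-40 + 0)) + 4090) = √((-16/3 + 34/(-40)) + 4090) = √((-16/3 + 34*(-1/40)) + 4090) = √((-16/3 - 17/20) + 4090) = √(-371/60 + 4090) = √(245029/60) = √3675435/30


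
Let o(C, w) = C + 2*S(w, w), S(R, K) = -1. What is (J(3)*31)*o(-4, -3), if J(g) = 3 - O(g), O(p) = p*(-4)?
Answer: -2790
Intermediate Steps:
O(p) = -4*p
o(C, w) = -2 + C (o(C, w) = C + 2*(-1) = C - 2 = -2 + C)
J(g) = 3 + 4*g (J(g) = 3 - (-4)*g = 3 + 4*g)
(J(3)*31)*o(-4, -3) = ((3 + 4*3)*31)*(-2 - 4) = ((3 + 12)*31)*(-6) = (15*31)*(-6) = 465*(-6) = -2790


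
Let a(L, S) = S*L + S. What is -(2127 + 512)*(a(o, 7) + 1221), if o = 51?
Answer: -4182815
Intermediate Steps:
a(L, S) = S + L*S (a(L, S) = L*S + S = S + L*S)
-(2127 + 512)*(a(o, 7) + 1221) = -(2127 + 512)*(7*(1 + 51) + 1221) = -2639*(7*52 + 1221) = -2639*(364 + 1221) = -2639*1585 = -1*4182815 = -4182815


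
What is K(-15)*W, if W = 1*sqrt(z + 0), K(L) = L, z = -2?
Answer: -15*I*sqrt(2) ≈ -21.213*I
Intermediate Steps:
W = I*sqrt(2) (W = 1*sqrt(-2 + 0) = 1*sqrt(-2) = 1*(I*sqrt(2)) = I*sqrt(2) ≈ 1.4142*I)
K(-15)*W = -15*I*sqrt(2)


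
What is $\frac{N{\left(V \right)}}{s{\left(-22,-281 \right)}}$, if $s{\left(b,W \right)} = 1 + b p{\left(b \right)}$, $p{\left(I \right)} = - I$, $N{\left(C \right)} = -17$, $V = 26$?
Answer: $\frac{17}{483} \approx 0.035197$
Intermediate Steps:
$s{\left(b,W \right)} = 1 - b^{2}$ ($s{\left(b,W \right)} = 1 + b \left(- b\right) = 1 - b^{2}$)
$\frac{N{\left(V \right)}}{s{\left(-22,-281 \right)}} = - \frac{17}{1 - \left(-22\right)^{2}} = - \frac{17}{1 - 484} = - \frac{17}{-483} = \left(-17\right) \left(- \frac{1}{483}\right) = \frac{17}{483}$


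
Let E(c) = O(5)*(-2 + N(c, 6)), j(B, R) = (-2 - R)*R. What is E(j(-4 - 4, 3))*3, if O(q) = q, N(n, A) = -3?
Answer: -75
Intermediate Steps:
j(B, R) = R*(-2 - R)
E(c) = -25 (E(c) = 5*(-2 - 3) = 5*(-5) = -25)
E(j(-4 - 4, 3))*3 = -25*3 = -75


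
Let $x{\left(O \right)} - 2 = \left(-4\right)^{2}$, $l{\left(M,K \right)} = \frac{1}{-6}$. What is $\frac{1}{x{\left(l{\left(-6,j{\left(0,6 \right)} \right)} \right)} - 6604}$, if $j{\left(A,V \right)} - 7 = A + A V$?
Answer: $- \frac{1}{6586} \approx -0.00015184$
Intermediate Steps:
$j{\left(A,V \right)} = 7 + A + A V$ ($j{\left(A,V \right)} = 7 + \left(A + A V\right) = 7 + A + A V$)
$l{\left(M,K \right)} = - \frac{1}{6}$
$x{\left(O \right)} = 18$ ($x{\left(O \right)} = 2 + \left(-4\right)^{2} = 2 + 16 = 18$)
$\frac{1}{x{\left(l{\left(-6,j{\left(0,6 \right)} \right)} \right)} - 6604} = \frac{1}{18 - 6604} = \frac{1}{-6586} = - \frac{1}{6586}$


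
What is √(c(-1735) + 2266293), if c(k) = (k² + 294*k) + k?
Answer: √4764693 ≈ 2182.8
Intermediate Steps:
c(k) = k² + 295*k
√(c(-1735) + 2266293) = √(-1735*(295 - 1735) + 2266293) = √(-1735*(-1440) + 2266293) = √(2498400 + 2266293) = √4764693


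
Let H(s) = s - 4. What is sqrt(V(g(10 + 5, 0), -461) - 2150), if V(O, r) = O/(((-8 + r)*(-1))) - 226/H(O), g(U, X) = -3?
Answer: I*sqrt(465815959)/469 ≈ 46.019*I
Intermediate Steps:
H(s) = -4 + s
V(O, r) = -226/(-4 + O) + O/(8 - r) (V(O, r) = O/(((-8 + r)*(-1))) - 226/(-4 + O) = O/(8 - r) - 226/(-4 + O) = -226/(-4 + O) + O/(8 - r))
sqrt(V(g(10 + 5, 0), -461) - 2150) = sqrt((1808 - 226*(-461) - 1*(-3)*(-4 - 3))/((-8 - 461)*(-4 - 3)) - 2150) = sqrt((1808 + 104186 - 1*(-3)*(-7))/(-469*(-7)) - 2150) = sqrt(-1/469*(-1/7)*(1808 + 104186 - 21) - 2150) = sqrt(-1/469*(-1/7)*105973 - 2150) = sqrt(15139/469 - 2150) = sqrt(-993211/469) = I*sqrt(465815959)/469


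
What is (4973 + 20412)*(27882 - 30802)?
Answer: -74124200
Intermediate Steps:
(4973 + 20412)*(27882 - 30802) = 25385*(-2920) = -74124200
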